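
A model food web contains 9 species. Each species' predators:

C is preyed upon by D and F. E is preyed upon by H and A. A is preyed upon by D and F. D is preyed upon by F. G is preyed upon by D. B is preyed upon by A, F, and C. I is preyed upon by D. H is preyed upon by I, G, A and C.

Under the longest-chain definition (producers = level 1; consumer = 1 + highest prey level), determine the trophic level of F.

E is a producer → level 1.
H eats E → level 2.
C eats H (level 2); other prey at levels: B 1 → level 3.
D eats C (level 3); other prey at levels: G 3, I 3, A 3 → level 4.
F eats D (level 4); other prey at levels: B 1, C 3, A 3 → level 5.

Trophic level 5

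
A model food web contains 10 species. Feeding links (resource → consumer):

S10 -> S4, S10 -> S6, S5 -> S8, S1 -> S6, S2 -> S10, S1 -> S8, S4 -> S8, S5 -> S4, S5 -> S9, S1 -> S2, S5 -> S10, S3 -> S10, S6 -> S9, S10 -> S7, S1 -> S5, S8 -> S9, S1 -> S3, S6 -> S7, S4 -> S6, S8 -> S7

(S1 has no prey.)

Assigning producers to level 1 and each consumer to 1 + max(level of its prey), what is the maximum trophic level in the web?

Producers (level 1): S1.
S1 → S2 → S10 → S4 → S6 → S7 gives S7 level 6.
No species has a prey at level 6, so no species reaches level 7.

6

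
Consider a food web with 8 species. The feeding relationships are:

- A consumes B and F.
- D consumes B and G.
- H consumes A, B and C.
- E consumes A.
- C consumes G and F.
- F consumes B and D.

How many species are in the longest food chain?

One longest chain: G → D → F → A → E.
It has 5 species and 4 links.

5 species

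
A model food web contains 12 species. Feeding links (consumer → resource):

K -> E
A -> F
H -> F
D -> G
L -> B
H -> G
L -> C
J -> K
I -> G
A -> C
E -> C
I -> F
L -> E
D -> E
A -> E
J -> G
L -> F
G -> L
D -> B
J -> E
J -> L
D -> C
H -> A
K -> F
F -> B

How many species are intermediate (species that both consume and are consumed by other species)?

6

Intermediate species (has both prey and predators): F, E, A, L, K, G.
Count: 6.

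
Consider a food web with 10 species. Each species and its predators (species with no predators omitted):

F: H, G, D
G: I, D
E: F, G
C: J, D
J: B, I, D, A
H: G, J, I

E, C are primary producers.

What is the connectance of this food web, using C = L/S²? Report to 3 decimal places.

C = 0.160

The web has S = 10 species and L = 16 feeding links.
C = L / S² = 16 / 100 = 0.1600 ≈ 0.160.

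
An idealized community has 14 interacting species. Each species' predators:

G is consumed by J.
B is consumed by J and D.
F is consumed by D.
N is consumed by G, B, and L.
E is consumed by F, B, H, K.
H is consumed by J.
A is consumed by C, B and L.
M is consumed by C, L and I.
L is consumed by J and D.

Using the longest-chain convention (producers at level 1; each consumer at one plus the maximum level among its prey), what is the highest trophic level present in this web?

Producers (level 1): N, A, E, M.
E → F → D gives D level 3.
No species has a prey at level 3, so no species reaches level 4.

3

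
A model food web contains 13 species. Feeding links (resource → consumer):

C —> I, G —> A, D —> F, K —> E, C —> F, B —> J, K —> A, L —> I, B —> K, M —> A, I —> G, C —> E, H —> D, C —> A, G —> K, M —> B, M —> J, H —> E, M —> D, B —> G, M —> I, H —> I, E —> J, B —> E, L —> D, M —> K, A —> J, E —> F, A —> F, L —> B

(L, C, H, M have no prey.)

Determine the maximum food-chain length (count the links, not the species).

One longest chain: L → B → G → K → E → J.
It has 6 species and 5 links.

5 links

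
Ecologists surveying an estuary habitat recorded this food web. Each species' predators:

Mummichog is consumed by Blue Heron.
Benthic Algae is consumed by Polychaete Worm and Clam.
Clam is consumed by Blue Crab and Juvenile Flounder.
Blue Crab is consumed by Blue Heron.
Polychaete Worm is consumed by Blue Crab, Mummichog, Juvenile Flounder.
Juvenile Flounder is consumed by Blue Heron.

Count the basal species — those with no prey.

Basal species (no prey listed): Benthic Algae.
Count: 1.

1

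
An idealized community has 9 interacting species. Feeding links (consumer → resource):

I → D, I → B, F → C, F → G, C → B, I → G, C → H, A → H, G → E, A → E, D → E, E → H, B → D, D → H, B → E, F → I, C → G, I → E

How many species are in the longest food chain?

One longest chain: H → E → D → B → C → F.
It has 6 species and 5 links.

6 species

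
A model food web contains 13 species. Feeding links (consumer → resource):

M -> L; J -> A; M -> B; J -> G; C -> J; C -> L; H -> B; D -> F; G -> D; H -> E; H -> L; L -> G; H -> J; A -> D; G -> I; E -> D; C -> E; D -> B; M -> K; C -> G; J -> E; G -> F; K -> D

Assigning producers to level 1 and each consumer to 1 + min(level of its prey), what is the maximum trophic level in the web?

Producers (level 1): B, I, F.
Following each consumer down to its lowest-level prey: I → G → J (levels 1 through 3).
All prey of J (G 2, E 3, A 3) are at level 2 or above, so J is at level 1 + 2 = 3.
Every consumer has at least one prey at level 2 or below, so none exceeds level 3.

3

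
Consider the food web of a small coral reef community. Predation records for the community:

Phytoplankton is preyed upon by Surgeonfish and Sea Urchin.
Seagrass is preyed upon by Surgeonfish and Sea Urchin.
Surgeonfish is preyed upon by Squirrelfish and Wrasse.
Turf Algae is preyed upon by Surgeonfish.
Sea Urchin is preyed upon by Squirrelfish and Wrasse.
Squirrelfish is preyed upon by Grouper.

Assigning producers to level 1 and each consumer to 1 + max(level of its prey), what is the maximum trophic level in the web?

4

Producers (level 1): Turf Algae, Phytoplankton, Seagrass.
Phytoplankton → Sea Urchin → Squirrelfish → Grouper gives Grouper level 4.
No species has a prey at level 4, so no species reaches level 5.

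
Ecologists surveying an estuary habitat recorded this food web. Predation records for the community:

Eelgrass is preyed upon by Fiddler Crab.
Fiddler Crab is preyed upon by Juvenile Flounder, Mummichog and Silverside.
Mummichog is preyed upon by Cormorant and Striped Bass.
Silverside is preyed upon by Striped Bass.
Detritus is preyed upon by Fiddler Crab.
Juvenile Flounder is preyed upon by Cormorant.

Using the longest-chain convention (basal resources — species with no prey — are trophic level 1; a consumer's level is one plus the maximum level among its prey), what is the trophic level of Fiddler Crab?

Trophic level 2

Eelgrass has no prey (basal) → level 1.
Fiddler Crab eats Eelgrass (level 1); other prey at levels: Detritus 1 → level 2.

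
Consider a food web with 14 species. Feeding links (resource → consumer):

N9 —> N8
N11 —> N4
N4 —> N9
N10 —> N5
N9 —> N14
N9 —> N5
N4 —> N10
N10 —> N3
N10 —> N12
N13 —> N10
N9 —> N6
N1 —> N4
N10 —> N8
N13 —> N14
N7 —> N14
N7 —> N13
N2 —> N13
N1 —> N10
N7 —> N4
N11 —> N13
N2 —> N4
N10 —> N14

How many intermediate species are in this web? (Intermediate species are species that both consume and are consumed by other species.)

4

Intermediate species (has both prey and predators): N4, N13, N10, N9.
Count: 4.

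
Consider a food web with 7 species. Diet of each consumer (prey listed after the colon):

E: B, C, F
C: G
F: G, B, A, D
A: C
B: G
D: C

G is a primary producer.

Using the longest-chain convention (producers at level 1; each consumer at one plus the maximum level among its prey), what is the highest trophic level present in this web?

Producers (level 1): G.
G → C → A → F → E gives E level 5.
No species has a prey at level 5, so no species reaches level 6.

5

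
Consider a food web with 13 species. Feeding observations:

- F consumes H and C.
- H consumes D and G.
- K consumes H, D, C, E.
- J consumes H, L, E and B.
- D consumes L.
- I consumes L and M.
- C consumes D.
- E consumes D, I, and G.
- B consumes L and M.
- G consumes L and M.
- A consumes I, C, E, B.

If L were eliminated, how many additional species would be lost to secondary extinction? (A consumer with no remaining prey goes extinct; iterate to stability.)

2

Remove L.
Round 1: D (all prey gone) → extinct.
Round 2: C (all prey gone) → extinct.
No further losses. Total secondary extinctions: 2.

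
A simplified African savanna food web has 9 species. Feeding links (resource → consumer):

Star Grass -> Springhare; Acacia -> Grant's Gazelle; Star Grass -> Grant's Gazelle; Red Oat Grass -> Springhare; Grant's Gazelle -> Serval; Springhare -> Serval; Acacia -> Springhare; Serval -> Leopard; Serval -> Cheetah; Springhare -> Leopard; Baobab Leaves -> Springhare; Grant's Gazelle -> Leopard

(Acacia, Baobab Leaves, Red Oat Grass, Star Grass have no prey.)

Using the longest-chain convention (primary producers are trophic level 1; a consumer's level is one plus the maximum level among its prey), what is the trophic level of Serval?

Acacia is a producer → level 1.
Grant's Gazelle eats Acacia (level 1); other prey at levels: Star Grass 1 → level 2.
Serval eats Grant's Gazelle (level 2); other prey at levels: Springhare 2 → level 3.

Trophic level 3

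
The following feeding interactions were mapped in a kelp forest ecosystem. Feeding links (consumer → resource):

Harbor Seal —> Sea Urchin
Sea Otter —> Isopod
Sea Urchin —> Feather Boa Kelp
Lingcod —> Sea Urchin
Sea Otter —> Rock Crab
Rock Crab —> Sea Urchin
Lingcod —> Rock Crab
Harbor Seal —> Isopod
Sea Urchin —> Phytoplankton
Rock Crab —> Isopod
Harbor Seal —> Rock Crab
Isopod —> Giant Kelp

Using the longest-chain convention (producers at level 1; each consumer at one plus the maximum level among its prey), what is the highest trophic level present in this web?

4

Producers (level 1): Giant Kelp, Phytoplankton, Feather Boa Kelp.
Phytoplankton → Sea Urchin → Rock Crab → Sea Otter gives Sea Otter level 4.
No species has a prey at level 4, so no species reaches level 5.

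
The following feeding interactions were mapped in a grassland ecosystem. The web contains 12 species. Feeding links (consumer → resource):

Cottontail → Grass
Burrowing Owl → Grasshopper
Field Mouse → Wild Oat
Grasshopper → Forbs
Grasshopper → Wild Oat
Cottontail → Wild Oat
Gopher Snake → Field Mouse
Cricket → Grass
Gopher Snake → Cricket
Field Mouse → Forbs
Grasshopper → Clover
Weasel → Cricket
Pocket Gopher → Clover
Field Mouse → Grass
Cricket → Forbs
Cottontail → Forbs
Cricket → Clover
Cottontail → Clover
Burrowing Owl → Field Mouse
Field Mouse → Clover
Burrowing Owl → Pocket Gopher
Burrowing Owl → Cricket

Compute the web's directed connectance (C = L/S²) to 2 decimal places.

The web has S = 12 species and L = 22 feeding links.
C = L / S² = 22 / 144 = 0.1528 ≈ 0.15.

C = 0.15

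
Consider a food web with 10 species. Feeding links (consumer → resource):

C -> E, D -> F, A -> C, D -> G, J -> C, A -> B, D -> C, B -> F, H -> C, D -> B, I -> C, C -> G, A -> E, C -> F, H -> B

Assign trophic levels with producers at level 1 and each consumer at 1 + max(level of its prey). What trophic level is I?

Trophic level 3

F is a producer → level 1.
C eats F (level 1); other prey at levels: G 1, E 1 → level 2.
I eats C → level 3.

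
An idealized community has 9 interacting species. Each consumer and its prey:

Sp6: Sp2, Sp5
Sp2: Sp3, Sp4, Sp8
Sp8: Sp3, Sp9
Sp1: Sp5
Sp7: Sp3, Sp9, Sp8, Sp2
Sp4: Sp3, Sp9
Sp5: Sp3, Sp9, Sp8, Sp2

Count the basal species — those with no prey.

2

Basal species (no prey listed): Sp3, Sp9.
Count: 2.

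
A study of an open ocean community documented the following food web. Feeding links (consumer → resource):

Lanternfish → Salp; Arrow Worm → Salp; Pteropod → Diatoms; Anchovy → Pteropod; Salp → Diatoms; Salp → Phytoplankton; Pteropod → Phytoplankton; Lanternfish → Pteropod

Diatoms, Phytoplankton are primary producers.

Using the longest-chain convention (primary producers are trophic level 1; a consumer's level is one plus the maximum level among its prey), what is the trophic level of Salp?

Diatoms is a producer → level 1.
Salp eats Diatoms (level 1); other prey at levels: Phytoplankton 1 → level 2.

Trophic level 2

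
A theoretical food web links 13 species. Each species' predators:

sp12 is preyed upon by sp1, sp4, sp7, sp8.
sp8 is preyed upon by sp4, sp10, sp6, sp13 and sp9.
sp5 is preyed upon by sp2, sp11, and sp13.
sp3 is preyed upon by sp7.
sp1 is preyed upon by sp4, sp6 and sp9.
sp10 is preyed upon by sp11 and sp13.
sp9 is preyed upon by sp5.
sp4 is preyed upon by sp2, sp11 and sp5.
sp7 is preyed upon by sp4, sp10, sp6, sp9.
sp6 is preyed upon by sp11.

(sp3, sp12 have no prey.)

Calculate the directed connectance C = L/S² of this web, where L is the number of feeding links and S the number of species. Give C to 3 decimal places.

The web has S = 13 species and L = 27 feeding links.
C = L / S² = 27 / 169 = 0.1598 ≈ 0.160.

C = 0.160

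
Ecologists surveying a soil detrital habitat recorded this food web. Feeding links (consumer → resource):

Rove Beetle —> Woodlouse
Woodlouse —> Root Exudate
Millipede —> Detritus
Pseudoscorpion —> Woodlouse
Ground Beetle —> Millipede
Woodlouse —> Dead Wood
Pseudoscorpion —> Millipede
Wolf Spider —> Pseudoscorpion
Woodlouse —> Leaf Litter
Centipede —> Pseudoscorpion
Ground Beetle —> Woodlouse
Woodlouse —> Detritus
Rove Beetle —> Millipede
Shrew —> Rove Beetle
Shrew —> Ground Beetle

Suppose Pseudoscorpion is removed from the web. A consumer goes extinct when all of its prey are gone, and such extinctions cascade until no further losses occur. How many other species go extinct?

Remove Pseudoscorpion.
Round 1: Centipede (all prey gone), Wolf Spider (all prey gone) → extinct.
No further losses. Total secondary extinctions: 2.

2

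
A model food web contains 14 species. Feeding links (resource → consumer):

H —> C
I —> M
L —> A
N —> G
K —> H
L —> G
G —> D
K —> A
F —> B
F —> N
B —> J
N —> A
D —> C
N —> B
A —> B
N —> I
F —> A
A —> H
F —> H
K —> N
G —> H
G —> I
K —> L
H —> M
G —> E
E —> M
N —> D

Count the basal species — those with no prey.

Basal species (no prey listed): K, F.
Count: 2.

2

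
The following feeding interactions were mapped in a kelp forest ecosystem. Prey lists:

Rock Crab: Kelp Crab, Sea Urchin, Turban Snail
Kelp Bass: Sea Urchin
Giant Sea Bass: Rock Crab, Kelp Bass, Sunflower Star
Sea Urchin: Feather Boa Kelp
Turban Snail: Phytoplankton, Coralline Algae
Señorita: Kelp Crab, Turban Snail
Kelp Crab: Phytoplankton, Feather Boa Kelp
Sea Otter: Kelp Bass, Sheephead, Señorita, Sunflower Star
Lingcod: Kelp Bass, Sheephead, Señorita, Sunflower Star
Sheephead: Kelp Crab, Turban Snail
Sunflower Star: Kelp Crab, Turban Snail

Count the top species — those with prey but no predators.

Top species (has prey, but nothing eats it): Giant Sea Bass, Sea Otter, Lingcod.
Count: 3.

3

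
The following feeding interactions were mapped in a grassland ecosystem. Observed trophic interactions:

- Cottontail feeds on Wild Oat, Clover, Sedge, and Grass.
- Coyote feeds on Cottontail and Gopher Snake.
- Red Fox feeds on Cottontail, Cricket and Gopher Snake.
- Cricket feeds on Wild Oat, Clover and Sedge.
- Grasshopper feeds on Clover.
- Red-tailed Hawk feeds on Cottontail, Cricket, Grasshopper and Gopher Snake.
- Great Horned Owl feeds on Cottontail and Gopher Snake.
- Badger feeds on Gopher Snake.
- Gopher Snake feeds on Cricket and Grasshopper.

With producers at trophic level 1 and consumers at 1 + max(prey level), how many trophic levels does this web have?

Producers (level 1): Sedge, Grass, Clover, Wild Oat.
Clover → Grasshopper → Gopher Snake → Badger gives Badger level 4.
No species has a prey at level 4, so no species reaches level 5.

4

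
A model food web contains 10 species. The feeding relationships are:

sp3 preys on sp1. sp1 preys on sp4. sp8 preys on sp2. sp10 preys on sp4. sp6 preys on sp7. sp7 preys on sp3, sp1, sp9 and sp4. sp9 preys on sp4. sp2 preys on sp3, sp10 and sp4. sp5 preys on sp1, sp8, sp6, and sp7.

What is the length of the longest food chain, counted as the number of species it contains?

6 species

One longest chain: sp4 → sp1 → sp3 → sp2 → sp8 → sp5.
It has 6 species and 5 links.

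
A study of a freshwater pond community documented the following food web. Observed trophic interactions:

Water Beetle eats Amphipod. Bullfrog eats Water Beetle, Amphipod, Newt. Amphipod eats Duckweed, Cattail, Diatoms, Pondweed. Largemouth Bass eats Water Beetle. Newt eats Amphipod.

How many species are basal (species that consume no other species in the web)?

4

Basal species (no prey listed): Pondweed, Duckweed, Cattail, Diatoms.
Count: 4.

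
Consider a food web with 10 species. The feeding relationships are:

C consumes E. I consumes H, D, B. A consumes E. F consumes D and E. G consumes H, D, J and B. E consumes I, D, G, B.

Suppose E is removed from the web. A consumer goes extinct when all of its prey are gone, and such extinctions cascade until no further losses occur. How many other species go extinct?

2

Remove E.
Round 1: A (all prey gone), C (all prey gone) → extinct.
No further losses. Total secondary extinctions: 2.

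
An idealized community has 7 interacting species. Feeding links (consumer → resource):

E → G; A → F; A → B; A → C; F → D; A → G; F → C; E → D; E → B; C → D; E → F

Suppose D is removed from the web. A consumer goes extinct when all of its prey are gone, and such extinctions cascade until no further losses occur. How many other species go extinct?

Remove D.
Round 1: C (all prey gone) → extinct.
Round 2: F (all prey gone) → extinct.
No further losses. Total secondary extinctions: 2.

2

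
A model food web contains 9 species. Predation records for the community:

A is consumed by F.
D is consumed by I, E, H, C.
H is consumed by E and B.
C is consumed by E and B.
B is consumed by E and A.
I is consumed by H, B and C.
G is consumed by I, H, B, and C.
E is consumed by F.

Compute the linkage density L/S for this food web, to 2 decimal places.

There are L = 19 links among S = 9 species.
L/S = 19/9 = 2.1111 ≈ 2.11.

L/S = 2.11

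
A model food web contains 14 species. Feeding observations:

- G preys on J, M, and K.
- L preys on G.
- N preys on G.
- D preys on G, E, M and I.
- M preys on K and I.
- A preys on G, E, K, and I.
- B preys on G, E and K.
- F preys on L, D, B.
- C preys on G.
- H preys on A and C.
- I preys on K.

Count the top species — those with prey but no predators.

Top species (has prey, but nothing eats it): N, F, H.
Count: 3.

3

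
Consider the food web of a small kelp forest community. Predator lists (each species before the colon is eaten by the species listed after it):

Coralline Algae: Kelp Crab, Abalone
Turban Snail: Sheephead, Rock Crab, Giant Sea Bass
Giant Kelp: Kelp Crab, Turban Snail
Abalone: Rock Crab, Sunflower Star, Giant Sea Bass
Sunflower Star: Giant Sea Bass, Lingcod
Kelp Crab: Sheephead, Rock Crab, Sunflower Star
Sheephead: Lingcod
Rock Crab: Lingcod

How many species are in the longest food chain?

One longest chain: Giant Kelp → Kelp Crab → Sunflower Star → Giant Sea Bass.
It has 4 species and 3 links.

4 species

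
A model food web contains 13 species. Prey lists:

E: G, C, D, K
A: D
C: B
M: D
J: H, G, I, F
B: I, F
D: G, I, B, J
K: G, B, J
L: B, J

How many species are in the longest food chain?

One longest chain: I → B → D → E.
It has 4 species and 3 links.

4 species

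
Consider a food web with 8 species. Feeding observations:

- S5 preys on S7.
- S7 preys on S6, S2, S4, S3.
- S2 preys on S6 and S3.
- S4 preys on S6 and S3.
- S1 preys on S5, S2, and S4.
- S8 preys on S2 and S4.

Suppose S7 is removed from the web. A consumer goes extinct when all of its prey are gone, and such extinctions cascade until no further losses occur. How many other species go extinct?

1

Remove S7.
Round 1: S5 (all prey gone) → extinct.
No further losses. Total secondary extinctions: 1.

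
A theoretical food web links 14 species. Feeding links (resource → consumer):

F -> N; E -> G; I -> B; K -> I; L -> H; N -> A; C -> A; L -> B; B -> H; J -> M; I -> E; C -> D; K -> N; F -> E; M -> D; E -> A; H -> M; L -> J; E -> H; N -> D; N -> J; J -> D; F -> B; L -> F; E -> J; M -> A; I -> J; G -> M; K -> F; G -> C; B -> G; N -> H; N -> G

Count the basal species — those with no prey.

Basal species (no prey listed): K, L.
Count: 2.

2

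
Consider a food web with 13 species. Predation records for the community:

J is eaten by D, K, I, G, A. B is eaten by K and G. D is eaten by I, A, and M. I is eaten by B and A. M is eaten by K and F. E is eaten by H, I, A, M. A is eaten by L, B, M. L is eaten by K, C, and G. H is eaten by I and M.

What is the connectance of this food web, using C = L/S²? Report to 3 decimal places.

The web has S = 13 species and L = 26 feeding links.
C = L / S² = 26 / 169 = 0.1538 ≈ 0.154.

C = 0.154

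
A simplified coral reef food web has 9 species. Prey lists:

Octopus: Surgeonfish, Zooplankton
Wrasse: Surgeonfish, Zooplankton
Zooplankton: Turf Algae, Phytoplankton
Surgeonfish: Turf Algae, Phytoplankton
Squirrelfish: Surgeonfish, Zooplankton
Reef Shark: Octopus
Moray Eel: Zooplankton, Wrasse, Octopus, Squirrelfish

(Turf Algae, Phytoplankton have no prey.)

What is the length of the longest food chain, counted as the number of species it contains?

One longest chain: Turf Algae → Surgeonfish → Octopus → Reef Shark.
It has 4 species and 3 links.

4 species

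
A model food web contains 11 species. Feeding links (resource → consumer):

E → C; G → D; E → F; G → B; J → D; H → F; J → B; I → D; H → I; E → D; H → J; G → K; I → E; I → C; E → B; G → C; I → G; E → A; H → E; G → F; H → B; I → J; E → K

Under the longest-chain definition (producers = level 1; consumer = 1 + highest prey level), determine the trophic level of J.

Trophic level 3

H is a producer → level 1.
I eats H → level 2.
J eats I (level 2); other prey at levels: H 1 → level 3.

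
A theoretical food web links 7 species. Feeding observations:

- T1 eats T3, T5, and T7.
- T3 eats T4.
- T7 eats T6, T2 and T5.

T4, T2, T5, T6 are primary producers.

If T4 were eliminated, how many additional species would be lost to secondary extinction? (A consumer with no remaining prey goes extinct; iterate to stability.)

1

Remove T4.
Round 1: T3 (all prey gone) → extinct.
No further losses. Total secondary extinctions: 1.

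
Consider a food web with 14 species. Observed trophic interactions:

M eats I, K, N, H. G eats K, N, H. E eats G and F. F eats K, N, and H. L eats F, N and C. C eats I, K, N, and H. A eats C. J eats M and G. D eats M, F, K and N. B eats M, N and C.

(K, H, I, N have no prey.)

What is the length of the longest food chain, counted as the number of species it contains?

3 species

One longest chain: K → C → L.
It has 3 species and 2 links.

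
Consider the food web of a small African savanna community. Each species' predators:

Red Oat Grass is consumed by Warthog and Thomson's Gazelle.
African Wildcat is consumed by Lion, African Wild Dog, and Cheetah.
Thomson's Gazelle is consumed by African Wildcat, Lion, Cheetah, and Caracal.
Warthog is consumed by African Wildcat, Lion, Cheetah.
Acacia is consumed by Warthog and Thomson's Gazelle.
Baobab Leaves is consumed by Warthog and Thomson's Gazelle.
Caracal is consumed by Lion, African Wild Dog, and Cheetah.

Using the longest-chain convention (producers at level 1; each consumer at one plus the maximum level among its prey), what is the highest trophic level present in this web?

4

Producers (level 1): Baobab Leaves, Red Oat Grass, Acacia.
Baobab Leaves → Warthog → African Wildcat → Cheetah gives Cheetah level 4.
No species has a prey at level 4, so no species reaches level 5.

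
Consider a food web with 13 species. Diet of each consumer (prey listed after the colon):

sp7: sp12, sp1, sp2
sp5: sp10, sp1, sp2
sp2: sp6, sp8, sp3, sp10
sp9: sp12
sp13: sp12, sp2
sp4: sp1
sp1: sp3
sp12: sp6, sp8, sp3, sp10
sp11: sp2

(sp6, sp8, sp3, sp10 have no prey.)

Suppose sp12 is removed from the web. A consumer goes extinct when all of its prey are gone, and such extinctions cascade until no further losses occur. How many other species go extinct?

Remove sp12.
Round 1: sp9 (all prey gone) → extinct.
No further losses. Total secondary extinctions: 1.

1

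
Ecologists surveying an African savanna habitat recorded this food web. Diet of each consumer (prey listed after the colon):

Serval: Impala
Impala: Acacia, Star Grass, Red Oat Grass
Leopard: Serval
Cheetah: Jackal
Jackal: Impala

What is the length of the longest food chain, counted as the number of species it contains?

4 species

One longest chain: Acacia → Impala → Jackal → Cheetah.
It has 4 species and 3 links.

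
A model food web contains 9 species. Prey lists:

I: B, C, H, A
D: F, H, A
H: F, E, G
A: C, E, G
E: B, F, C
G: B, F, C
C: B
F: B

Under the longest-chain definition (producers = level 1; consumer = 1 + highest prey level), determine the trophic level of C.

Trophic level 2

B is a producer → level 1.
C eats B → level 2.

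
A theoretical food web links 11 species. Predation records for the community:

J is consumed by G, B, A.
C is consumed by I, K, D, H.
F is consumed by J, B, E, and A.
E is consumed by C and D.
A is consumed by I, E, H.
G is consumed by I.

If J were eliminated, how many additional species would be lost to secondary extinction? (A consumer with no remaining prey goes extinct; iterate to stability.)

1

Remove J.
Round 1: G (all prey gone) → extinct.
No further losses. Total secondary extinctions: 1.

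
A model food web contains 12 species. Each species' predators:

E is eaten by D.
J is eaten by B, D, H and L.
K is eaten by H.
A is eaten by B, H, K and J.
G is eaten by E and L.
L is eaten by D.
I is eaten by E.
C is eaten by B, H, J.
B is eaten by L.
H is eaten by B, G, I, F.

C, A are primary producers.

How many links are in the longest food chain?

5 links

One longest chain: C → J → H → G → L → D.
It has 6 species and 5 links.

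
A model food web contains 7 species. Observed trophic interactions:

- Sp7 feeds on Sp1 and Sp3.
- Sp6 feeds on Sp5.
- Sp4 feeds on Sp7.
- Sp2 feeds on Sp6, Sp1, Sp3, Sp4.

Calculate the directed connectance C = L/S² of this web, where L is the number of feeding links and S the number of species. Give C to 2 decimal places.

C = 0.16

The web has S = 7 species and L = 8 feeding links.
C = L / S² = 8 / 49 = 0.1633 ≈ 0.16.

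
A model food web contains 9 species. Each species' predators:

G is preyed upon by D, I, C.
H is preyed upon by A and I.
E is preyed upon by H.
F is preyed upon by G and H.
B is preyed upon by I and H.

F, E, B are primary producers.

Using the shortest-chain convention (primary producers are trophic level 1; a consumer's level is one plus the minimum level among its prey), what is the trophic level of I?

B is a producer → level 1.
I eats B → level 2.

Trophic level 2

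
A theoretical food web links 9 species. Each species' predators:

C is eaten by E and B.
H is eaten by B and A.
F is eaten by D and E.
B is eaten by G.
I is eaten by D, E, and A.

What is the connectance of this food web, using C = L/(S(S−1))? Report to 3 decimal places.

C = 0.139

The web has S = 9 species and L = 10 feeding links.
C = L / (S(S−1)) = 10 / 72 = 0.1389 ≈ 0.139.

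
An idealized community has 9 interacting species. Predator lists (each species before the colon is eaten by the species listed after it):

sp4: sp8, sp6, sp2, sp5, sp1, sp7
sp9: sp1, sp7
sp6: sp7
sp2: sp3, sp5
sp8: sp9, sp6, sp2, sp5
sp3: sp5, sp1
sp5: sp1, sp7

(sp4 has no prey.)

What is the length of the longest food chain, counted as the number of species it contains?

One longest chain: sp4 → sp8 → sp2 → sp3 → sp5 → sp1.
It has 6 species and 5 links.

6 species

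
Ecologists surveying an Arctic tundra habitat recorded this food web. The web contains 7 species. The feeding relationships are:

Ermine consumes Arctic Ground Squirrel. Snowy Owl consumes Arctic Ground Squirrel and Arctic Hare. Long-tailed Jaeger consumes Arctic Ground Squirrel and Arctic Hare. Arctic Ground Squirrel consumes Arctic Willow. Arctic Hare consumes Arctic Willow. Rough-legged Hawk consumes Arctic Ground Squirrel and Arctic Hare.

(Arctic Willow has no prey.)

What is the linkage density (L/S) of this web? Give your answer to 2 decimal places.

There are L = 9 links among S = 7 species.
L/S = 9/7 = 1.2857 ≈ 1.29.

L/S = 1.29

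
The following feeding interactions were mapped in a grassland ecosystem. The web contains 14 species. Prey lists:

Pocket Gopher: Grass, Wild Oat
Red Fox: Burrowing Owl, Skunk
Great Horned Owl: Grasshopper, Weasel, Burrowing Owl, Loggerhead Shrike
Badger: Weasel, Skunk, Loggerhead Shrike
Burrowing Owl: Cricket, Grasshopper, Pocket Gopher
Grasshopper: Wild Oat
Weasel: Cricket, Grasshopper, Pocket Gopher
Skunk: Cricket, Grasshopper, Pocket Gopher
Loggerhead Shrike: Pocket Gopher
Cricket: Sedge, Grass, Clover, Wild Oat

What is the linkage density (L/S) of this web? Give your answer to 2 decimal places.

There are L = 26 links among S = 14 species.
L/S = 26/14 = 1.8571 ≈ 1.86.

L/S = 1.86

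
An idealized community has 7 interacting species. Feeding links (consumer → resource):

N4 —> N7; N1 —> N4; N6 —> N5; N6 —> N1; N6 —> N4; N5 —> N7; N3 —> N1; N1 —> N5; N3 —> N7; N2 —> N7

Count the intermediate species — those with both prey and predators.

Intermediate species (has both prey and predators): N5, N4, N1.
Count: 3.

3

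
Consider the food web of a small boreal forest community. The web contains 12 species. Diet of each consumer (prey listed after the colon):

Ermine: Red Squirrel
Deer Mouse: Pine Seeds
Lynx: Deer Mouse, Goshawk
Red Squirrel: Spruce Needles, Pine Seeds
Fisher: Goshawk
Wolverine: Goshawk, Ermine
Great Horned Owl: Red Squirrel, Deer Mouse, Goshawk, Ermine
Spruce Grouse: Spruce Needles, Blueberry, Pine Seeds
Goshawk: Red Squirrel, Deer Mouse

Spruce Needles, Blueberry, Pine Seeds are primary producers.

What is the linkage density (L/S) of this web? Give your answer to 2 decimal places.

There are L = 18 links among S = 12 species.
L/S = 18/12 = 1.5000 ≈ 1.50.

L/S = 1.50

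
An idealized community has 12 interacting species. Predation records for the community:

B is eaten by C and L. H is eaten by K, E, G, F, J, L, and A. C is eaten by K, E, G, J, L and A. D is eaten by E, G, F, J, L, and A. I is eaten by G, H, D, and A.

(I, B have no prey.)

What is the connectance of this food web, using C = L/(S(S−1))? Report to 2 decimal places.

The web has S = 12 species and L = 25 feeding links.
C = L / (S(S−1)) = 25 / 132 = 0.1894 ≈ 0.19.

C = 0.19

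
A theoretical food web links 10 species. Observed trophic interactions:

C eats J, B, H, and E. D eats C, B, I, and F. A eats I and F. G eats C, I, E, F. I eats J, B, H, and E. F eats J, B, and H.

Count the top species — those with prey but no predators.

Top species (has prey, but nothing eats it): A, D, G.
Count: 3.

3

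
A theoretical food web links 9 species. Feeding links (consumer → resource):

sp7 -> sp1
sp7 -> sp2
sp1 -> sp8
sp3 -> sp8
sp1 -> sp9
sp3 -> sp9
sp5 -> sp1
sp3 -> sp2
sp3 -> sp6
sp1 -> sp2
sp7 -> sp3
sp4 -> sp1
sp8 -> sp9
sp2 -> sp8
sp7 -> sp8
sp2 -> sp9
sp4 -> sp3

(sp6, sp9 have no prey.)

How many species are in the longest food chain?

5 species

One longest chain: sp9 → sp8 → sp2 → sp1 → sp4.
It has 5 species and 4 links.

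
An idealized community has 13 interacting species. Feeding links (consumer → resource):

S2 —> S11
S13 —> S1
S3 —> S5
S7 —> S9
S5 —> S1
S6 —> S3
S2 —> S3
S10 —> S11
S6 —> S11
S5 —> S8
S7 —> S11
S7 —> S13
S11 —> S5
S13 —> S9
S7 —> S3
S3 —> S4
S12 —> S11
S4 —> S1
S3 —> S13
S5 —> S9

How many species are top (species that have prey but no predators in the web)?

5

Top species (has prey, but nothing eats it): S10, S12, S6, S2, S7.
Count: 5.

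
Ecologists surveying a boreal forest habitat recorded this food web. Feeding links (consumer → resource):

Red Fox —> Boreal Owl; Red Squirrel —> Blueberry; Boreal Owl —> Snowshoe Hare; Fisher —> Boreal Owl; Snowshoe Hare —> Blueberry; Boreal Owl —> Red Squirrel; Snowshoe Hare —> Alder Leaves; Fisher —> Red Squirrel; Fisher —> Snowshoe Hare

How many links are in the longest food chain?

3 links

One longest chain: Blueberry → Red Squirrel → Boreal Owl → Fisher.
It has 4 species and 3 links.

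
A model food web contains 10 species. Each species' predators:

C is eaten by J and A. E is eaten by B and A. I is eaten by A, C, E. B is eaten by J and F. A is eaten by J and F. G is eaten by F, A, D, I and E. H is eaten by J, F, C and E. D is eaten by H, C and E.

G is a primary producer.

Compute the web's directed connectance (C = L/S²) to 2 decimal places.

C = 0.23

The web has S = 10 species and L = 23 feeding links.
C = L / S² = 23 / 100 = 0.2300 ≈ 0.23.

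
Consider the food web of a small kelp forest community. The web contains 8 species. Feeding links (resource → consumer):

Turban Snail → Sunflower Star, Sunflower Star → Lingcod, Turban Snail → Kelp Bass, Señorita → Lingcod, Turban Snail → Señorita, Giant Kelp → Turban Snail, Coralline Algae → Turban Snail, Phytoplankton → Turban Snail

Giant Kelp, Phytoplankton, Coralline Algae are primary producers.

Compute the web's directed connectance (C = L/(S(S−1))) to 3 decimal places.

The web has S = 8 species and L = 8 feeding links.
C = L / (S(S−1)) = 8 / 56 = 0.1429 ≈ 0.143.

C = 0.143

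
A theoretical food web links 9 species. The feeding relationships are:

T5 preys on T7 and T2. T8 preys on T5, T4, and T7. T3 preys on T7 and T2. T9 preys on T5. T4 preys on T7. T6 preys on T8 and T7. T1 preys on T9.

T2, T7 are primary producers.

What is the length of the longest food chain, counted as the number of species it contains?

4 species

One longest chain: T2 → T5 → T8 → T6.
It has 4 species and 3 links.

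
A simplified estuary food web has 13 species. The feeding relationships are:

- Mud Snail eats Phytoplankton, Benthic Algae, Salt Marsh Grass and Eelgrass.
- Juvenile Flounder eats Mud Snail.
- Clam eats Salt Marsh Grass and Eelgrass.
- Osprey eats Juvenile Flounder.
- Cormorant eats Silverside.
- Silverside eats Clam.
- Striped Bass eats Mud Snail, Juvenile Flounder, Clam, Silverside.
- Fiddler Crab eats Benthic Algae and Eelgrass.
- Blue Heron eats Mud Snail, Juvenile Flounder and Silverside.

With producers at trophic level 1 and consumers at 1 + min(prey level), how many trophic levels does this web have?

Producers (level 1): Benthic Algae, Eelgrass, Phytoplankton, Salt Marsh Grass.
Following each consumer down to its lowest-level prey: Benthic Algae → Mud Snail → Juvenile Flounder → Osprey (levels 1 through 4).
All prey of Osprey (Juvenile Flounder 3) are at level 3 or above, so Osprey is at level 1 + 3 = 4.
Every consumer has at least one prey at level 3 or below, so none exceeds level 4.

4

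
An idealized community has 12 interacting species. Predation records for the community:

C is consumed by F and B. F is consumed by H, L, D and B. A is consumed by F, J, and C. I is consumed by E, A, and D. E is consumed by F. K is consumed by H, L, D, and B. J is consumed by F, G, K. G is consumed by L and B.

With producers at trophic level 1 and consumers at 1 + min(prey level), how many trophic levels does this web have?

Producers (level 1): I.
Following each consumer down to its lowest-level prey: I → A → J → K (levels 1 through 4).
All prey of K (J 3) are at level 3 or above, so K is at level 1 + 3 = 4.
Every consumer has at least one prey at level 3 or below, so none exceeds level 4.

4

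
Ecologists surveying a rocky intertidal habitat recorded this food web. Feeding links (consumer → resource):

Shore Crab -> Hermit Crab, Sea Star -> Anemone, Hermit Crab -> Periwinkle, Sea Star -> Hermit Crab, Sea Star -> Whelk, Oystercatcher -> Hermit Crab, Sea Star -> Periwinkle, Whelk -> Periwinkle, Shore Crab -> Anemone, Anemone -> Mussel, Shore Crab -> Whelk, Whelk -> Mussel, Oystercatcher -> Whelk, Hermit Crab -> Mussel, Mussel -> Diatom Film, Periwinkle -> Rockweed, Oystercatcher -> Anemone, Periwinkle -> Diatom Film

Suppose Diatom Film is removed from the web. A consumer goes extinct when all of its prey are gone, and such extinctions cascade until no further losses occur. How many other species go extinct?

Remove Diatom Film.
Round 1: Mussel (all prey gone) → extinct.
Round 2: Anemone (all prey gone) → extinct.
No further losses. Total secondary extinctions: 2.

2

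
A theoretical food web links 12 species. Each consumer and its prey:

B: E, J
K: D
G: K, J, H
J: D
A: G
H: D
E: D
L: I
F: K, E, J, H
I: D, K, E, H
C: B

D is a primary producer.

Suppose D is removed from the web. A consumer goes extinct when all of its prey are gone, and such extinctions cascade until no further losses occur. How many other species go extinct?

Remove D.
Round 1: K (all prey gone), E (all prey gone), J (all prey gone), H (all prey gone) → extinct.
Round 2: B (all prey gone), G (all prey gone), F (all prey gone), I (all prey gone) → extinct.
Round 3: L (all prey gone), C (all prey gone), A (all prey gone) → extinct.
No further losses. Total secondary extinctions: 11.

11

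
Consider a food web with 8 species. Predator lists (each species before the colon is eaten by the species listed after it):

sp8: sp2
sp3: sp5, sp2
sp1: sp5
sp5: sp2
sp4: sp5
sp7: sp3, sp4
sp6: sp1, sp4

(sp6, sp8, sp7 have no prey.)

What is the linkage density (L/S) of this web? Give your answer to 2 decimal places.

L/S = 1.25

There are L = 10 links among S = 8 species.
L/S = 10/8 = 1.2500 ≈ 1.25.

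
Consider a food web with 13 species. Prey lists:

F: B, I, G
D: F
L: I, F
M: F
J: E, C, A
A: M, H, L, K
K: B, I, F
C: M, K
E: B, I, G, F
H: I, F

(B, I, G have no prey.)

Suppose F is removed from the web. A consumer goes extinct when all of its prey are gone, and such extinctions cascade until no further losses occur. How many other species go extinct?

2

Remove F.
Round 1: M (all prey gone), D (all prey gone) → extinct.
No further losses. Total secondary extinctions: 2.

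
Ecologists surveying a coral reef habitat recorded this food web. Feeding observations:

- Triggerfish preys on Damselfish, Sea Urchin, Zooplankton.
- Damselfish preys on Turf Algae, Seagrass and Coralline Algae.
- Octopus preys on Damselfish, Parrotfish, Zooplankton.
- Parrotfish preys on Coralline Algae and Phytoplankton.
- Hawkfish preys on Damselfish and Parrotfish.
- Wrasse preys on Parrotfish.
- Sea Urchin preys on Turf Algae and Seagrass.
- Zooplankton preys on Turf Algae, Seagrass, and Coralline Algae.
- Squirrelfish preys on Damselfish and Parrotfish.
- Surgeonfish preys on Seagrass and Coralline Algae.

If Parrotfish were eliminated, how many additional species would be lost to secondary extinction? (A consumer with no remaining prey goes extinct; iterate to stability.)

1

Remove Parrotfish.
Round 1: Wrasse (all prey gone) → extinct.
No further losses. Total secondary extinctions: 1.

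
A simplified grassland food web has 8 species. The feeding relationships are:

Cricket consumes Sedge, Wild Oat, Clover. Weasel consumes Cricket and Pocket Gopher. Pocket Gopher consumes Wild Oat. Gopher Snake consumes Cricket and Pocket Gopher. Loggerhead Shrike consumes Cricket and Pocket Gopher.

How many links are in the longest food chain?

2 links

One longest chain: Sedge → Cricket → Loggerhead Shrike.
It has 3 species and 2 links.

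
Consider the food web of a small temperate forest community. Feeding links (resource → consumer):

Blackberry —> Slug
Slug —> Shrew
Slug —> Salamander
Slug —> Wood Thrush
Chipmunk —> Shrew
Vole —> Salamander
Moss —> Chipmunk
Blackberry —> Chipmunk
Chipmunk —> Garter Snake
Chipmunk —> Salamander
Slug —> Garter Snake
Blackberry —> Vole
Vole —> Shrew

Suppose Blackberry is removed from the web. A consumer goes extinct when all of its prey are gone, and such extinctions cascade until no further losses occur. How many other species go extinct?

3

Remove Blackberry.
Round 1: Vole (all prey gone), Slug (all prey gone) → extinct.
Round 2: Wood Thrush (all prey gone) → extinct.
No further losses. Total secondary extinctions: 3.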